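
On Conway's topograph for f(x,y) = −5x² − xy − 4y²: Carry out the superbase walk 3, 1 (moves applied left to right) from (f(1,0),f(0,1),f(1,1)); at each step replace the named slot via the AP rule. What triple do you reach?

start (-5,-4,-10) = (f(1,0),f(0,1),f(1,1))
replace slot 3: 2·((-5)+(-4)) − (-10) = -8 → (-5,-4,-8)
replace slot 1: 2·((-4)+(-8)) − (-5) = -19 → (-19,-4,-8)

-19,-4,-8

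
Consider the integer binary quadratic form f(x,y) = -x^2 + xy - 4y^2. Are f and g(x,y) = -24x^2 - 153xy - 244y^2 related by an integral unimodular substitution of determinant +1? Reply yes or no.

D₁ = -15, D₂ = -15
f is negative-definite; reduce −f:
−f: translate: b→1 (≡-1 mod 2), so (1,-1,4)→(1,1,4)
−f: reduced (well bottom): (1,1,4) with a≤c, −a<b≤a
flip sign back: reduced form of f is (-1,-1,-4)
g is negative-definite; reduce −g:
−g: translate: b→9 (≡153 mod 48), so (24,153,244)→(24,9,1)
−g: flip: (24,9,1)→(1,-9,24)
−g: translate: b→1 (≡-9 mod 2), so (1,-9,24)→(1,1,4)
−g: reduced (well bottom): (1,1,4) with a≤c, −a<b≤a
flip sign back: reduced form of g is (-1,-1,-4)
reduced forms (-1, -1, -4) vs (-1, -1, -4) ⇒ equivalent

yes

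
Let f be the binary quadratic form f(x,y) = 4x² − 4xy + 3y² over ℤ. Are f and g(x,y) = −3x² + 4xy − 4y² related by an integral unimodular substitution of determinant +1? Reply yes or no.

D₁ = -32, D₂ = -32
f: translate: b→4 (≡-4 mod 8), so (4,-4,3)→(4,4,3)
f: flip: (4,4,3)→(3,-4,4)
f: translate: b→2 (≡-4 mod 6), so (3,-4,4)→(3,2,3)
f: reduced (well bottom): (3,2,3) with a≤c, −a<b≤a
g is negative-definite; reduce −g:
−g: translate: b→2 (≡-4 mod 6), so (3,-4,4)→(3,2,3)
−g: reduced (well bottom): (3,2,3) with a≤c, −a<b≤a
flip sign back: reduced form of g is (-3,-2,-3)
reduced forms (3, 2, 3) vs (-3, -2, -3) ⇒ inequivalent

no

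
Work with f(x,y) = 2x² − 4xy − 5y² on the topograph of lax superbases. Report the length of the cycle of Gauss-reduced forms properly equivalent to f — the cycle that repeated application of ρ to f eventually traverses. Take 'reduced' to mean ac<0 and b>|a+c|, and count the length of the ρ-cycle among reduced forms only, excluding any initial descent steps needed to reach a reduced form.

D = 56, ⌊√D⌋ = 7
descent: ρ → (-5,4,2)  [lands on river]
river: ρ → (2,4,-5)
river: ρ → (-5,6,1)
river: ρ → (1,6,-5)
ρ-cycle length = 4 (tail of 1 descent step not counted)

4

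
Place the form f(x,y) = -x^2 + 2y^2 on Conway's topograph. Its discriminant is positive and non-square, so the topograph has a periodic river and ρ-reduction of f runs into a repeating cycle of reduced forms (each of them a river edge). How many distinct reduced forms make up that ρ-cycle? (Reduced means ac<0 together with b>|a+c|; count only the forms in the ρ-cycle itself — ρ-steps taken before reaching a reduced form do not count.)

D = 8, ⌊√D⌋ = 2
descent: ρ → (2,0,-1)
descent: ρ → (-1,2,1)  [lands on river]
river: ρ → (1,2,-1)
ρ-cycle length = 2 (tail of 2 descent steps not counted)

2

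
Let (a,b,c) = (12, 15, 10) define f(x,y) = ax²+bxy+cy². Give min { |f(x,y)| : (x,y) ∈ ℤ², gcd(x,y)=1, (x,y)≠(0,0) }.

translate: b→-9 (≡15 mod 24), so (12,15,10)→(12,-9,7)
flip: (12,-9,7)→(7,9,12)
translate: b→-5 (≡9 mod 14), so (7,9,12)→(7,-5,10)
reduced (well bottom): (7,-5,10) with a≤c, −a<b≤a
well minimum = a = 7

7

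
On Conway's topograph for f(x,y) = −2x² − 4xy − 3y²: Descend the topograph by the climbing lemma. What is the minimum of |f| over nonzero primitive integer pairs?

translate: b→0 (≡4 mod 4), so (2,4,3)→(2,0,1)
flip: (2,0,1)→(1,0,2)
reduced (well bottom): (1,0,2) with a≤c, −a<b≤a
well minimum |f| = |-1| = 1 (negative-definite)

1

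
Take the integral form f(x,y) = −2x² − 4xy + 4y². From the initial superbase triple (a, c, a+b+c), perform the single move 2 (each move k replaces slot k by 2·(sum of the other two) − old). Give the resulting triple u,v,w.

start (-2,4,-2) = (f(1,0),f(0,1),f(1,1))
replace slot 2: 2·((-2)+(-2)) − 4 = -12 → (-2,-12,-2)

-2,-12,-2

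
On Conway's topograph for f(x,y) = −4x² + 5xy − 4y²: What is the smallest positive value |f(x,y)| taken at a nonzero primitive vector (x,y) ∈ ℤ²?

translate: b→3 (≡-5 mod 8), so (4,-5,4)→(4,3,3)
flip: (4,3,3)→(3,-3,4)
translate: b→3 (≡-3 mod 6), so (3,-3,4)→(3,3,4)
reduced (well bottom): (3,3,4) with a≤c, −a<b≤a
well minimum |f| = |-3| = 3 (negative-definite)

3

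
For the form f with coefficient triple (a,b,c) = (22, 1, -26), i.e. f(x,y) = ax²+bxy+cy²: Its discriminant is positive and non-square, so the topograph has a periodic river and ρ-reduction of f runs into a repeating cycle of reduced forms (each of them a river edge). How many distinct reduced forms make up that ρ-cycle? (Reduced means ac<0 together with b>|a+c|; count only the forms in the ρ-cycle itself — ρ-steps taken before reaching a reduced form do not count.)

D = 2289, ⌊√D⌋ = 47
descent: ρ → (-26,-1,22)
descent: ρ → (22,45,-3)  [lands on river]
river: ρ → (-3,45,22)
river: ρ → (22,43,-5)
river: ρ → (-5,47,4)
river: ρ → (4,41,-38)
river: ρ → (-38,35,7)
river: ρ → (7,35,-38)
river: ρ → (-38,41,4)
river: ρ → (4,47,-5)
river: ρ → (-5,43,22)
ρ-cycle length = 10 (tail of 2 descent steps not counted)

10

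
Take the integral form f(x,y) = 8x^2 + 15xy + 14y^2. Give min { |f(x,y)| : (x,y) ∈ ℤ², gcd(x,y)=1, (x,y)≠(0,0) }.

translate: b→-1 (≡15 mod 16), so (8,15,14)→(8,-1,7)
flip: (8,-1,7)→(7,1,8)
reduced (well bottom): (7,1,8) with a≤c, −a<b≤a
well minimum = a = 7

7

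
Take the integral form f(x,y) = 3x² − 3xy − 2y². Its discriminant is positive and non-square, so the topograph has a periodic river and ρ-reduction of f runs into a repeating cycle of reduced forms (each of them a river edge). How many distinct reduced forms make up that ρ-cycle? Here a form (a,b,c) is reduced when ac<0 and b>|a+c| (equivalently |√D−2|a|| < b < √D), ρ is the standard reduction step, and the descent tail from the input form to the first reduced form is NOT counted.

D = 33, ⌊√D⌋ = 5
descent: ρ → (-2,3,3)  [lands on river]
river: ρ → (3,3,-2)
river: ρ → (-2,5,1)
river: ρ → (1,5,-2)
ρ-cycle length = 4 (tail of 1 descent step not counted)

4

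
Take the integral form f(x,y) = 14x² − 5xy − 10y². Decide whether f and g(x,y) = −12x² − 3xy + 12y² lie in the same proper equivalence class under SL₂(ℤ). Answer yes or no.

D₁ = 585, D₂ = 585
river cycle of f (length 12): (-10, 5, 14), (14, 23, -1), (-1, 23, 14), (14, 5, -10), (-10, 15, 9), (9, 21, -4), (-4, 19, 14), (14, 9, -9), (-9, 9, 14), (14, 19, -4), … (2 more)
river cycle of g (length 6): (12, 3, -12), (-12, 21, 3), (3, 21, -12), (-12, 3, 12), (12, 21, -3), (-3, 21, 12)
cycles differ ⇒ inequivalent

no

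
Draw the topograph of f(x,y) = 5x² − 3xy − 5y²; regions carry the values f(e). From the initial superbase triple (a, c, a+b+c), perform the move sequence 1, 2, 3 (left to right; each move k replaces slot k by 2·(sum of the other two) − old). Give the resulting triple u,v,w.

start (5,-5,-3) = (f(1,0),f(0,1),f(1,1))
replace slot 1: 2·((-5)+(-3)) − 5 = -21 → (-21,-5,-3)
replace slot 2: 2·((-21)+(-3)) − (-5) = -43 → (-21,-43,-3)
replace slot 3: 2·((-21)+(-43)) − (-3) = -125 → (-21,-43,-125)

-21,-43,-125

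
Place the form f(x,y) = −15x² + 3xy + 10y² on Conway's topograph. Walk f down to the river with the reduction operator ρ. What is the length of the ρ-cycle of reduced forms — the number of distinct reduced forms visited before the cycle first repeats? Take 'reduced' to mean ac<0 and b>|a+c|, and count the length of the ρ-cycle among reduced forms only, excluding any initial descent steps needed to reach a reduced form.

D = 609, ⌊√D⌋ = 24
descent: ρ → (10,17,-8)  [lands on river]
river: ρ → (-8,15,12)
river: ρ → (12,9,-11)
river: ρ → (-11,13,10)
river: ρ → (10,7,-14)
river: ρ → (-14,21,3)
river: ρ → (3,21,-14)
river: ρ → (-14,7,10)
river: ρ → (10,13,-11)
river: ρ → (-11,9,12)
river: ρ → (12,15,-8)
river: ρ → (-8,17,10)
river: ρ → (10,23,-2)
river: ρ → (-2,21,21)
river: ρ → (21,21,-2)
river: ρ → (-2,23,10)
ρ-cycle length = 16 (tail of 1 descent step not counted)

16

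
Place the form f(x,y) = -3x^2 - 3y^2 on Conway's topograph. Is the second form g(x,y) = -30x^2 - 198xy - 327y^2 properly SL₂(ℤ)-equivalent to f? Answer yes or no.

D₁ = -36, D₂ = -36
f is negative-definite; reduce −f:
−f: reduced (well bottom): (3,0,3) with a≤c, −a<b≤a
flip sign back: reduced form of f is (-3,0,-3)
g is negative-definite; reduce −g:
−g: translate: b→18 (≡198 mod 60), so (30,198,327)→(30,18,3)
−g: flip: (30,18,3)→(3,-18,30)
−g: translate: b→0 (≡-18 mod 6), so (3,-18,30)→(3,0,3)
−g: reduced (well bottom): (3,0,3) with a≤c, −a<b≤a
flip sign back: reduced form of g is (-3,0,-3)
reduced forms (-3, 0, -3) vs (-3, 0, -3) ⇒ equivalent

yes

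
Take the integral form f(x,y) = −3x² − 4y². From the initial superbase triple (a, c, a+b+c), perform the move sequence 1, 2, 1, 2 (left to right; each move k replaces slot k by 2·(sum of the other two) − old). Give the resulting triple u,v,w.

start (-3,-4,-7) = (f(1,0),f(0,1),f(1,1))
replace slot 1: 2·((-4)+(-7)) − (-3) = -19 → (-19,-4,-7)
replace slot 2: 2·((-19)+(-7)) − (-4) = -48 → (-19,-48,-7)
replace slot 1: 2·((-48)+(-7)) − (-19) = -91 → (-91,-48,-7)
replace slot 2: 2·((-91)+(-7)) − (-48) = -148 → (-91,-148,-7)

-91,-148,-7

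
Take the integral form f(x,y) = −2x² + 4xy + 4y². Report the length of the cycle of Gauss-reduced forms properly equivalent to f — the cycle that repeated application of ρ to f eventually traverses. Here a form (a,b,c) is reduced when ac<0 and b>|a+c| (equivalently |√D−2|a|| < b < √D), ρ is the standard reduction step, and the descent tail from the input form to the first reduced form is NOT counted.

D = 48, ⌊√D⌋ = 6
river: ρ → (4,4,-2)
river: ρ → (-2,4,4)
ρ-cycle length = 2 (tail of 0 descent steps not counted)

2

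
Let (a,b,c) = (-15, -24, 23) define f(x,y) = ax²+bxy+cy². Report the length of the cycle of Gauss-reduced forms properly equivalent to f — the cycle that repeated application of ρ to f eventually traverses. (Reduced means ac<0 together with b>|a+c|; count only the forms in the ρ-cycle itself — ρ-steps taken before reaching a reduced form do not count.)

D = 1956, ⌊√D⌋ = 44
descent: ρ → (23,24,-15)  [lands on river]
river: ρ → (-15,36,11)
river: ρ → (11,30,-24)
river: ρ → (-24,18,17)
river: ρ → (17,16,-25)
river: ρ → (-25,34,8)
river: ρ → (8,30,-33)
river: ρ → (-33,36,5)
river: ρ → (5,44,-1)
river: ρ → (-1,44,5)
river: ρ → (5,36,-33)
river: ρ → (-33,30,8)
river: ρ → (8,34,-25)
river: ρ → (-25,16,17)
river: ρ → (17,18,-24)
river: ρ → (-24,30,11)
river: ρ → (11,36,-15)
river: ρ → (-15,24,23)
river: ρ → (23,22,-16)
river: ρ → (-16,42,3)
river: ρ → (3,42,-16)
river: ρ → (-16,22,23)
ρ-cycle length = 22 (tail of 1 descent step not counted)

22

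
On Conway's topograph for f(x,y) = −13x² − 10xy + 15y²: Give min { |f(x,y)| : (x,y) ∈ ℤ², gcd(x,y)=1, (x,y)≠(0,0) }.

descent: ρ → (15,10,-13)  [lands on river]
river: ρ → (-13,16,12)
river: ρ → (12,8,-17)
river: ρ → (-17,26,3)
river: ρ → (3,28,-8)
river: ρ → (-8,20,15)
closes: descent 1, river 6
min |a| on river = 3

3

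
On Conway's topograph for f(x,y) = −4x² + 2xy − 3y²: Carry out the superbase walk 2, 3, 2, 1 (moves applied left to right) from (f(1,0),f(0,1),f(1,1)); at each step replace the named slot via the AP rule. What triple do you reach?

start (-4,-3,-5) = (f(1,0),f(0,1),f(1,1))
replace slot 2: 2·((-4)+(-5)) − (-3) = -15 → (-4,-15,-5)
replace slot 3: 2·((-4)+(-15)) − (-5) = -33 → (-4,-15,-33)
replace slot 2: 2·((-4)+(-33)) − (-15) = -59 → (-4,-59,-33)
replace slot 1: 2·((-59)+(-33)) − (-4) = -180 → (-180,-59,-33)

-180,-59,-33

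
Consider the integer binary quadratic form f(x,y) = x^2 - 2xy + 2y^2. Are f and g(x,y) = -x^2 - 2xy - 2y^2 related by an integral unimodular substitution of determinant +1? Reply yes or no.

D₁ = -4, D₂ = -4
f: translate: b→0 (≡-2 mod 2), so (1,-2,2)→(1,0,1)
f: reduced (well bottom): (1,0,1) with a≤c, −a<b≤a
g is negative-definite; reduce −g:
−g: translate: b→0 (≡2 mod 2), so (1,2,2)→(1,0,1)
−g: reduced (well bottom): (1,0,1) with a≤c, −a<b≤a
flip sign back: reduced form of g is (-1,0,-1)
reduced forms (1, 0, 1) vs (-1, 0, -1) ⇒ inequivalent

no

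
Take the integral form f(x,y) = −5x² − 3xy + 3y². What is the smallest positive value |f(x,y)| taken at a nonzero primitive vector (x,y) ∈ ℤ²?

descent: ρ → (3,3,-5)  [lands on river]
river: ρ → (-5,7,1)
river: ρ → (1,7,-5)
river: ρ → (-5,3,3)
closes: descent 1, river 4
min |a| on river = 1

1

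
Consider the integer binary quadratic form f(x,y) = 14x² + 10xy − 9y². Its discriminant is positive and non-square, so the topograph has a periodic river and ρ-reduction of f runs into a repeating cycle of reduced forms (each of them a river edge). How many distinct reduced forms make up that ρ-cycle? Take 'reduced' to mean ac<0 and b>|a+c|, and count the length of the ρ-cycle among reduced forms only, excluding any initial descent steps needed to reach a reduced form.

D = 604, ⌊√D⌋ = 24
river: ρ → (-9,8,15)
river: ρ → (15,22,-2)
river: ρ → (-2,22,15)
river: ρ → (15,8,-9)
river: ρ → (-9,10,14)
river: ρ → (14,18,-5)
river: ρ → (-5,22,6)
river: ρ → (6,14,-17)
river: ρ → (-17,20,3)
river: ρ → (3,22,-10)
river: ρ → (-10,18,7)
river: ρ → (7,24,-1)
river: ρ → (-1,24,7)
river: ρ → (7,18,-10)
river: ρ → (-10,22,3)
river: ρ → (3,20,-17)
river: ρ → (-17,14,6)
river: ρ → (6,22,-5)
river: ρ → (-5,18,14)
river: ρ → (14,10,-9)
ρ-cycle length = 20 (tail of 0 descent steps not counted)

20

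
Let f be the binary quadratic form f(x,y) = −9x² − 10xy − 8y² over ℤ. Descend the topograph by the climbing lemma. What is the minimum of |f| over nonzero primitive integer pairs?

translate: b→-8 (≡10 mod 18), so (9,10,8)→(9,-8,7)
flip: (9,-8,7)→(7,8,9)
translate: b→-6 (≡8 mod 14), so (7,8,9)→(7,-6,8)
reduced (well bottom): (7,-6,8) with a≤c, −a<b≤a
well minimum |f| = |-7| = 7 (negative-definite)

7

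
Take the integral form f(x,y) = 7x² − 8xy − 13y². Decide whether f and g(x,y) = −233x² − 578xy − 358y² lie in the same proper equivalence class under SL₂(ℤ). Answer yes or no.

D₁ = 428, D₂ = 428
river cycle of f (length 6): (-13, 8, 7), (7, 20, -1), (-1, 20, 7), (7, 8, -13), (-13, 18, 2), (2, 18, -13)
river cycle of g (length 6): (-13, 8, 7), (7, 20, -1), (-1, 20, 7), (7, 8, -13), (-13, 18, 2), (2, 18, -13)
cycles coincide ⇒ equivalent

yes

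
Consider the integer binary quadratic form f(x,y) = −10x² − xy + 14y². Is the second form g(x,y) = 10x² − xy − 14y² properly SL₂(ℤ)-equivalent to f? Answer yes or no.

D₁ = 561, D₂ = 561
river cycle of f (length 16): (-10, 19, 5), (5, 21, -6), (-6, 15, 14), (14, 13, -7), (-7, 15, 12), (12, 9, -10), (-10, 11, 11), (11, 11, -10), (-10, 9, 12), (12, 15, -7), … (6 more)
river cycle of g (length 16): (10, 19, -5), (-5, 21, 6), (6, 15, -14), (-14, 13, 7), (7, 15, -12), (-12, 9, 10), (10, 11, -11), (-11, 11, 10), (10, 9, -12), (-12, 15, 7), … (6 more)
cycles differ ⇒ inequivalent

no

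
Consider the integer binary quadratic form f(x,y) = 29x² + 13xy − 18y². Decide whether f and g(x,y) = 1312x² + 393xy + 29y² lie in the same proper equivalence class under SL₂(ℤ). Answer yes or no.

D₁ = 2257, D₂ = 2257
river cycle of f (length 46): (-18, 23, 24), (24, 25, -17), (-17, 43, 6), (6, 41, -24), (-24, 7, 23), (23, 39, -8), (-8, 41, 18), (18, 31, -18), (-18, 41, 8), (8, 39, -23), … (36 more)
river cycle of g (length 46): (29, 13, -18), (-18, 23, 24), (24, 25, -17), (-17, 43, 6), (6, 41, -24), (-24, 7, 23), (23, 39, -8), (-8, 41, 18), (18, 31, -18), (-18, 41, 8), … (36 more)
cycles coincide ⇒ equivalent

yes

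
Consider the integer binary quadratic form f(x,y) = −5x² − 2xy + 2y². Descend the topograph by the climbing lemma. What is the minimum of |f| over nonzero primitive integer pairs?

descent: ρ → (2,6,-1)  [lands on river]
river: ρ → (-1,6,2)
closes: descent 1, river 2
min |a| on river = 1

1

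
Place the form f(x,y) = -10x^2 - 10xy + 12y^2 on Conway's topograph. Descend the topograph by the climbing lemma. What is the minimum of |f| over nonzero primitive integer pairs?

descent: ρ → (12,10,-10)  [lands on river]
river: ρ → (-10,10,12)
river: ρ → (12,14,-8)
river: ρ → (-8,18,8)
river: ρ → (8,14,-12)
river: ρ → (-12,10,10)
river: ρ → (10,10,-12)
river: ρ → (-12,14,8)
river: ρ → (8,18,-8)
river: ρ → (-8,14,12)
closes: descent 1, river 10
min |a| on river = 8

8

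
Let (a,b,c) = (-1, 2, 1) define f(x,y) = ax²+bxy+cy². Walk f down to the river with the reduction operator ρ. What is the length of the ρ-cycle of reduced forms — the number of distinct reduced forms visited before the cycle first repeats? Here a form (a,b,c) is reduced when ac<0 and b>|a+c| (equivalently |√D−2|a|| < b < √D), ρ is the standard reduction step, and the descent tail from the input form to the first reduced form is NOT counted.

D = 8, ⌊√D⌋ = 2
river: ρ → (1,2,-1)
river: ρ → (-1,2,1)
ρ-cycle length = 2 (tail of 0 descent steps not counted)

2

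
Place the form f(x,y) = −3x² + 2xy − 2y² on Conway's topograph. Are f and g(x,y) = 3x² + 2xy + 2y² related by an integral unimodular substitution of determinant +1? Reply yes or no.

D₁ = -20, D₂ = -20
f is negative-definite; reduce −f:
−f: flip: (3,-2,2)→(2,2,3)
−f: reduced (well bottom): (2,2,3) with a≤c, −a<b≤a
flip sign back: reduced form of f is (-2,-2,-3)
g: flip: (3,2,2)→(2,-2,3)
g: translate: b→2 (≡-2 mod 4), so (2,-2,3)→(2,2,3)
g: reduced (well bottom): (2,2,3) with a≤c, −a<b≤a
reduced forms (-2, -2, -3) vs (2, 2, 3) ⇒ inequivalent

no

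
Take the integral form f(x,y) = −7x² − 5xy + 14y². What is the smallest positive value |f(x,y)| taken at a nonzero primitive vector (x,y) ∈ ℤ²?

descent: ρ → (14,5,-7)
descent: ρ → (-7,9,12)  [lands on river]
river: ρ → (12,15,-4)
river: ρ → (-4,17,8)
river: ρ → (8,15,-6)
river: ρ → (-6,9,14)
river: ρ → (14,19,-1)
river: ρ → (-1,19,14)
river: ρ → (14,9,-6)
river: ρ → (-6,15,8)
river: ρ → (8,17,-4)
river: ρ → (-4,15,12)
river: ρ → (12,9,-7)
river: ρ → (-7,19,2)
river: ρ → (2,17,-16)
river: ρ → (-16,15,3)
river: ρ → (3,15,-16)
river: ρ → (-16,17,2)
river: ρ → (2,19,-7)
closes: descent 2, river 18
min |a| on river = 1

1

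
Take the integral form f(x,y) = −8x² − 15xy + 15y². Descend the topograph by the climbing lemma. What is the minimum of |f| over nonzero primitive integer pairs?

descent: ρ → (15,15,-8)  [lands on river]
river: ρ → (-8,17,13)
river: ρ → (13,9,-12)
river: ρ → (-12,15,10)
river: ρ → (10,25,-2)
river: ρ → (-2,23,22)
river: ρ → (22,21,-3)
river: ρ → (-3,21,22)
river: ρ → (22,23,-2)
river: ρ → (-2,25,10)
river: ρ → (10,15,-12)
river: ρ → (-12,9,13)
river: ρ → (13,17,-8)
river: ρ → (-8,15,15)
closes: descent 1, river 14
min |a| on river = 2

2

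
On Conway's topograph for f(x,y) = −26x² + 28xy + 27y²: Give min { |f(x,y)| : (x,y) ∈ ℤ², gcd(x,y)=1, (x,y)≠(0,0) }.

river: ρ → (27,26,-27)
river: ρ → (-27,28,26)
river: ρ → (26,24,-29)
river: ρ → (-29,34,21)
river: ρ → (21,50,-13)
river: ρ → (-13,54,13)
river: ρ → (13,50,-21)
river: ρ → (-21,34,29)
river: ρ → (29,24,-26)
river: ρ → (-26,28,27)
closes: descent 0, river 10
min |a| on river = 13

13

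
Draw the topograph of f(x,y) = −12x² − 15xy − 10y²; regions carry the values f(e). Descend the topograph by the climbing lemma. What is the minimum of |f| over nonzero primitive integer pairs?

translate: b→-9 (≡15 mod 24), so (12,15,10)→(12,-9,7)
flip: (12,-9,7)→(7,9,12)
translate: b→-5 (≡9 mod 14), so (7,9,12)→(7,-5,10)
reduced (well bottom): (7,-5,10) with a≤c, −a<b≤a
well minimum |f| = |-7| = 7 (negative-definite)

7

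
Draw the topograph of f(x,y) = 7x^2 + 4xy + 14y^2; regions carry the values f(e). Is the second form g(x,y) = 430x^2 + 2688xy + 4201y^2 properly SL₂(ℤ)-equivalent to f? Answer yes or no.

D₁ = -376, D₂ = -376
f: reduced (well bottom): (7,4,14) with a≤c, −a<b≤a
g: translate: b→108 (≡2688 mod 860), so (430,2688,4201)→(430,108,7)
g: flip: (430,108,7)→(7,-108,430)
g: translate: b→4 (≡-108 mod 14), so (7,-108,430)→(7,4,14)
g: reduced (well bottom): (7,4,14) with a≤c, −a<b≤a
reduced forms (7, 4, 14) vs (7, 4, 14) ⇒ equivalent

yes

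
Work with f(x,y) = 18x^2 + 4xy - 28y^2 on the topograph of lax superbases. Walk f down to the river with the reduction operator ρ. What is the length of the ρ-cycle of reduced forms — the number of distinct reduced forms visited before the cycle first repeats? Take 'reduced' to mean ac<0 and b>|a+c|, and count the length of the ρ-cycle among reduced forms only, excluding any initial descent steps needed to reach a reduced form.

D = 2032, ⌊√D⌋ = 45
descent: ρ → (-28,-4,18)
descent: ρ → (18,40,-6)  [lands on river]
river: ρ → (-6,44,4)
river: ρ → (4,44,-6)
river: ρ → (-6,40,18)
river: ρ → (18,32,-14)
river: ρ → (-14,24,26)
river: ρ → (26,28,-12)
river: ρ → (-12,44,2)
river: ρ → (2,44,-12)
river: ρ → (-12,28,26)
river: ρ → (26,24,-14)
river: ρ → (-14,32,18)
ρ-cycle length = 12 (tail of 2 descent steps not counted)

12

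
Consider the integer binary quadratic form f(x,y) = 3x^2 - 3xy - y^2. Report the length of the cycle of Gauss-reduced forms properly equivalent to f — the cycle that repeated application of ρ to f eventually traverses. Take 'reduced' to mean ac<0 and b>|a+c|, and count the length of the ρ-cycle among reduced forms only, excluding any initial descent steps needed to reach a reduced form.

D = 21, ⌊√D⌋ = 4
descent: ρ → (-1,3,3)  [lands on river]
river: ρ → (3,3,-1)
ρ-cycle length = 2 (tail of 1 descent step not counted)

2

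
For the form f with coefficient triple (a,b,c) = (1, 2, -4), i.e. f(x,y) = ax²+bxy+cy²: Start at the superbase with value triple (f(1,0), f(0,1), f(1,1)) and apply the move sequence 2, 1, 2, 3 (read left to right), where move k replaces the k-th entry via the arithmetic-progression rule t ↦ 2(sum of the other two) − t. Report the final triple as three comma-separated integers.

start (1,-4,-1) = (f(1,0),f(0,1),f(1,1))
replace slot 2: 2·(1+(-1)) − (-4) = 4 → (1,4,-1)
replace slot 1: 2·(4+(-1)) − 1 = 5 → (5,4,-1)
replace slot 2: 2·(5+(-1)) − 4 = 4 → (5,4,-1)
replace slot 3: 2·(5+4) − (-1) = 19 → (5,4,19)

5,4,19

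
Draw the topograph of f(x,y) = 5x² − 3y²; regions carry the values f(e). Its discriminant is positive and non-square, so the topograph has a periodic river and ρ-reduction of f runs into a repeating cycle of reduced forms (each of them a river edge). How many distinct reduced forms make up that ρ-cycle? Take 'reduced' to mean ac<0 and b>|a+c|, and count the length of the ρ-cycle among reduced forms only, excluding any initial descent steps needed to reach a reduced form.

D = 60, ⌊√D⌋ = 7
descent: ρ → (-3,6,2)  [lands on river]
river: ρ → (2,6,-3)
ρ-cycle length = 2 (tail of 1 descent step not counted)

2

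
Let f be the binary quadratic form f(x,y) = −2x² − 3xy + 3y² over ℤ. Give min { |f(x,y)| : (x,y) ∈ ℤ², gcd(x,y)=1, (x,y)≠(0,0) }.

descent: ρ → (3,3,-2)  [lands on river]
river: ρ → (-2,5,1)
river: ρ → (1,5,-2)
river: ρ → (-2,3,3)
closes: descent 1, river 4
min |a| on river = 1

1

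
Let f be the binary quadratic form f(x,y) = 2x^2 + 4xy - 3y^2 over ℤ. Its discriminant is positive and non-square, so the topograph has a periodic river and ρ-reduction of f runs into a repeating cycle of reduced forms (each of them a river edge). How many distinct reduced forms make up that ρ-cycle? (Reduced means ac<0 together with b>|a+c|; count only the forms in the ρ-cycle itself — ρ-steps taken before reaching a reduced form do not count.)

D = 40, ⌊√D⌋ = 6
river: ρ → (-3,2,3)
river: ρ → (3,4,-2)
river: ρ → (-2,4,3)
river: ρ → (3,2,-3)
river: ρ → (-3,4,2)
river: ρ → (2,4,-3)
ρ-cycle length = 6 (tail of 0 descent steps not counted)

6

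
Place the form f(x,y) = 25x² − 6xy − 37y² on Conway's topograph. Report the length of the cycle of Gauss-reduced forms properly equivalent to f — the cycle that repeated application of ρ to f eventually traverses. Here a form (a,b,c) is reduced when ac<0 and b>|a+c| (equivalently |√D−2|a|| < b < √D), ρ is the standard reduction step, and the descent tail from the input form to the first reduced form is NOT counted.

D = 3736, ⌊√D⌋ = 61
descent: ρ → (-37,6,25)
descent: ρ → (25,44,-18)  [lands on river]
river: ρ → (-18,28,41)
river: ρ → (41,54,-5)
river: ρ → (-5,56,30)
river: ρ → (30,4,-31)
river: ρ → (-31,58,3)
river: ρ → (3,56,-50)
river: ρ → (-50,44,9)
river: ρ → (9,46,-45)
river: ρ → (-45,44,10)
river: ρ → (10,56,-15)
river: ρ → (-15,34,43)
river: ρ → (43,52,-6)
river: ρ → (-6,56,25)
ρ-cycle length = 14 (tail of 2 descent steps not counted)

14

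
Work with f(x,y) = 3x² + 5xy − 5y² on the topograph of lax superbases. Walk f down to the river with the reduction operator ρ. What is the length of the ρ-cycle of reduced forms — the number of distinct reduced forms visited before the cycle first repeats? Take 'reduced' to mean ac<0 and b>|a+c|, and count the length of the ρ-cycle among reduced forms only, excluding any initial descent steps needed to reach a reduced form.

D = 85, ⌊√D⌋ = 9
river: ρ → (-5,5,3)
river: ρ → (3,7,-3)
river: ρ → (-3,5,5)
river: ρ → (5,5,-3)
river: ρ → (-3,7,3)
river: ρ → (3,5,-5)
ρ-cycle length = 6 (tail of 0 descent steps not counted)

6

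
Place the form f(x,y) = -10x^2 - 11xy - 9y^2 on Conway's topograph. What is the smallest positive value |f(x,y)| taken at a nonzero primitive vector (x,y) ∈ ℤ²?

translate: b→-9 (≡11 mod 20), so (10,11,9)→(10,-9,8)
flip: (10,-9,8)→(8,9,10)
translate: b→-7 (≡9 mod 16), so (8,9,10)→(8,-7,9)
reduced (well bottom): (8,-7,9) with a≤c, −a<b≤a
well minimum |f| = |-8| = 8 (negative-definite)

8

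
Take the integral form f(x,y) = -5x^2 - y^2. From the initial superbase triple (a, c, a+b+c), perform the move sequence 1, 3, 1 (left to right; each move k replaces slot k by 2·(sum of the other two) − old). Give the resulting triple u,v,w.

start (-5,-1,-6) = (f(1,0),f(0,1),f(1,1))
replace slot 1: 2·((-1)+(-6)) − (-5) = -9 → (-9,-1,-6)
replace slot 3: 2·((-9)+(-1)) − (-6) = -14 → (-9,-1,-14)
replace slot 1: 2·((-1)+(-14)) − (-9) = -21 → (-21,-1,-14)

-21,-1,-14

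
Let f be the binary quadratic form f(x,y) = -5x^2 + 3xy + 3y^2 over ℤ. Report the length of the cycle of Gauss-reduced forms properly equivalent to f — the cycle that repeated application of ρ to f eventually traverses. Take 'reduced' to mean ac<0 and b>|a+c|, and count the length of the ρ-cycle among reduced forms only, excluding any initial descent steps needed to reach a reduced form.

D = 69, ⌊√D⌋ = 8
river: ρ → (3,3,-5)
river: ρ → (-5,7,1)
river: ρ → (1,7,-5)
river: ρ → (-5,3,3)
ρ-cycle length = 4 (tail of 0 descent steps not counted)

4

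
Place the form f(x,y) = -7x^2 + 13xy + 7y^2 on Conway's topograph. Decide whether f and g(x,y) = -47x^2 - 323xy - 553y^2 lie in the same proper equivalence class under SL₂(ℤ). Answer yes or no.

D₁ = 365, D₂ = 365
river cycle of f (length 6): (7, 15, -5), (-5, 15, 7), (7, 13, -7), (-7, 15, 5), (5, 15, -7), (-7, 13, 7)
river cycle of g (length 6): (-7, 13, 7), (7, 15, -5), (-5, 15, 7), (7, 13, -7), (-7, 15, 5), (5, 15, -7)
cycles coincide ⇒ equivalent

yes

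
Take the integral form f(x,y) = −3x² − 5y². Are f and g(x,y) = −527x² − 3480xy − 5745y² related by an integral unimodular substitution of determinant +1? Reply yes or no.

D₁ = -60, D₂ = -60
f is negative-definite; reduce −f:
−f: reduced (well bottom): (3,0,5) with a≤c, −a<b≤a
flip sign back: reduced form of f is (-3,0,-5)
g is negative-definite; reduce −g:
−g: translate: b→318 (≡3480 mod 1054), so (527,3480,5745)→(527,318,48)
−g: flip: (527,318,48)→(48,-318,527)
−g: translate: b→-30 (≡-318 mod 96), so (48,-318,527)→(48,-30,5)
−g: flip: (48,-30,5)→(5,30,48)
−g: translate: b→0 (≡30 mod 10), so (5,30,48)→(5,0,3)
−g: flip: (5,0,3)→(3,0,5)
−g: reduced (well bottom): (3,0,5) with a≤c, −a<b≤a
flip sign back: reduced form of g is (-3,0,-5)
reduced forms (-3, 0, -5) vs (-3, 0, -5) ⇒ equivalent

yes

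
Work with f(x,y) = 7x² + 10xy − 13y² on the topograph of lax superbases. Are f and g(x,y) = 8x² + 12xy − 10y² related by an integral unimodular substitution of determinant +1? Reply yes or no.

D₁ = 464, D₂ = 464
river cycle of f (length 10): (-13, 16, 4), (4, 16, -13), (-13, 10, 7), (7, 18, -5), (-5, 12, 16), (16, 20, -1), (-1, 20, 16), (16, 12, -5), (-5, 18, 7), (7, 10, -13)
river cycle of g (length 10): (-10, 8, 10), (10, 12, -8), (-8, 20, 2), (2, 20, -8), (-8, 12, 10), (10, 8, -10), (-10, 12, 8), (8, 20, -2), (-2, 20, 8), (8, 12, -10)
cycles differ ⇒ inequivalent

no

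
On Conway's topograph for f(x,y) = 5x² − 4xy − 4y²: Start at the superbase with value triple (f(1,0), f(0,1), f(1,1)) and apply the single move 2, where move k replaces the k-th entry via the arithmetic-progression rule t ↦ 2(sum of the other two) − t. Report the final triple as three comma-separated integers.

start (5,-4,-3) = (f(1,0),f(0,1),f(1,1))
replace slot 2: 2·(5+(-3)) − (-4) = 8 → (5,8,-3)

5,8,-3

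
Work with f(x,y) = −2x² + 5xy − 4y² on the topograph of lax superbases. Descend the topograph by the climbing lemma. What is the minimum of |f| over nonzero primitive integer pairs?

translate: b→-1 (≡-5 mod 4), so (2,-5,4)→(2,-1,1)
flip: (2,-1,1)→(1,1,2)
reduced (well bottom): (1,1,2) with a≤c, −a<b≤a
well minimum |f| = |-1| = 1 (negative-definite)

1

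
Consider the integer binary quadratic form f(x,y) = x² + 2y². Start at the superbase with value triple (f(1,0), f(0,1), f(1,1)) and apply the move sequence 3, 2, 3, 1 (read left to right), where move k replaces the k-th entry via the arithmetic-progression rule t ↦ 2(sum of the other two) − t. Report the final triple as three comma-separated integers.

start (1,2,3) = (f(1,0),f(0,1),f(1,1))
replace slot 3: 2·(1+2) − 3 = 3 → (1,2,3)
replace slot 2: 2·(1+3) − 2 = 6 → (1,6,3)
replace slot 3: 2·(1+6) − 3 = 11 → (1,6,11)
replace slot 1: 2·(6+11) − 1 = 33 → (33,6,11)

33,6,11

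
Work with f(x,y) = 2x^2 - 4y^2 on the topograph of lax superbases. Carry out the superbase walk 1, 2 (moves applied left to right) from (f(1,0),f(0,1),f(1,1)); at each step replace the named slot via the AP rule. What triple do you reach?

start (2,-4,-2) = (f(1,0),f(0,1),f(1,1))
replace slot 1: 2·((-4)+(-2)) − 2 = -14 → (-14,-4,-2)
replace slot 2: 2·((-14)+(-2)) − (-4) = -28 → (-14,-28,-2)

-14,-28,-2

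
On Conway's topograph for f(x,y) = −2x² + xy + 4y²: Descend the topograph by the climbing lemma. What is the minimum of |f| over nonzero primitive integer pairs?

descent: ρ → (4,-1,-2)
descent: ρ → (-2,5,1)  [lands on river]
river: ρ → (1,5,-2)
river: ρ → (-2,3,3)
river: ρ → (3,3,-2)
closes: descent 2, river 4
min |a| on river = 1

1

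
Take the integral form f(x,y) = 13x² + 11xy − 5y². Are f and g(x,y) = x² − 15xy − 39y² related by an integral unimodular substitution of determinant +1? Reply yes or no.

D₁ = 381, D₂ = 381
river cycle of f (length 6): (-5, 19, 1), (1, 19, -5), (-5, 11, 13), (13, 15, -3), (-3, 15, 13), (13, 11, -5)
river cycle of g (length 6): (1, 19, -5), (-5, 11, 13), (13, 15, -3), (-3, 15, 13), (13, 11, -5), (-5, 19, 1)
cycles coincide ⇒ equivalent

yes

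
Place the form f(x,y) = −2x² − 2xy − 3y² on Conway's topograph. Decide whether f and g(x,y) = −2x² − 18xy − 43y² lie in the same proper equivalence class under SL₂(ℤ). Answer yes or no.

D₁ = -20, D₂ = -20
f is negative-definite; reduce −f:
−f: reduced (well bottom): (2,2,3) with a≤c, −a<b≤a
flip sign back: reduced form of f is (-2,-2,-3)
g is negative-definite; reduce −g:
−g: translate: b→2 (≡18 mod 4), so (2,18,43)→(2,2,3)
−g: reduced (well bottom): (2,2,3) with a≤c, −a<b≤a
flip sign back: reduced form of g is (-2,-2,-3)
reduced forms (-2, -2, -3) vs (-2, -2, -3) ⇒ equivalent

yes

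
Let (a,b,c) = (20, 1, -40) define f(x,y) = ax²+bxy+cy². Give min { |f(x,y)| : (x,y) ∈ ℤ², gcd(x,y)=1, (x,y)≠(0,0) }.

descent: ρ → (-40,-1,20)
descent: ρ → (20,41,-19)  [lands on river]
river: ρ → (-19,35,26)
river: ρ → (26,17,-28)
river: ρ → (-28,39,15)
river: ρ → (15,51,-10)
river: ρ → (-10,49,20)
river: ρ → (20,31,-28)
river: ρ → (-28,25,23)
river: ρ → (23,21,-30)
river: ρ → (-30,39,14)
river: ρ → (14,45,-21)
river: ρ → (-21,39,20)
closes: descent 2, river 12
min |a| on river = 10

10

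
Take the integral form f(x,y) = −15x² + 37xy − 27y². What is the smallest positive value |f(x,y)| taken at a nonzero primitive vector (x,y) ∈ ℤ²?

translate: b→-7 (≡-37 mod 30), so (15,-37,27)→(15,-7,5)
flip: (15,-7,5)→(5,7,15)
translate: b→-3 (≡7 mod 10), so (5,7,15)→(5,-3,13)
reduced (well bottom): (5,-3,13) with a≤c, −a<b≤a
well minimum |f| = |-5| = 5 (negative-definite)

5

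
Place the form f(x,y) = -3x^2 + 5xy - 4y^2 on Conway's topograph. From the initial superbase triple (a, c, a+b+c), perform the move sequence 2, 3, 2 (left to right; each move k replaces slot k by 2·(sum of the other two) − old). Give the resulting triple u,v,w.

start (-3,-4,-2) = (f(1,0),f(0,1),f(1,1))
replace slot 2: 2·((-3)+(-2)) − (-4) = -6 → (-3,-6,-2)
replace slot 3: 2·((-3)+(-6)) − (-2) = -16 → (-3,-6,-16)
replace slot 2: 2·((-3)+(-16)) − (-6) = -32 → (-3,-32,-16)

-3,-32,-16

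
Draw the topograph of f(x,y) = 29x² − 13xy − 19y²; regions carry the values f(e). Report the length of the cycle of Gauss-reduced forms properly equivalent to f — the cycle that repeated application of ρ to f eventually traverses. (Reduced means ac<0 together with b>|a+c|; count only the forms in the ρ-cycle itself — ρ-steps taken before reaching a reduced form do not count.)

D = 2373, ⌊√D⌋ = 48
descent: ρ → (-19,13,29)  [lands on river]
river: ρ → (29,45,-3)
river: ρ → (-3,45,29)
river: ρ → (29,13,-19)
river: ρ → (-19,25,23)
river: ρ → (23,21,-21)
river: ρ → (-21,21,23)
river: ρ → (23,25,-19)
ρ-cycle length = 8 (tail of 1 descent step not counted)

8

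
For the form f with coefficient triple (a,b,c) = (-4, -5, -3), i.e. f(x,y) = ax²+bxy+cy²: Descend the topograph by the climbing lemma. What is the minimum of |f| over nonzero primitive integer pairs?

translate: b→-3 (≡5 mod 8), so (4,5,3)→(4,-3,2)
flip: (4,-3,2)→(2,3,4)
translate: b→-1 (≡3 mod 4), so (2,3,4)→(2,-1,3)
reduced (well bottom): (2,-1,3) with a≤c, −a<b≤a
well minimum |f| = |-2| = 2 (negative-definite)

2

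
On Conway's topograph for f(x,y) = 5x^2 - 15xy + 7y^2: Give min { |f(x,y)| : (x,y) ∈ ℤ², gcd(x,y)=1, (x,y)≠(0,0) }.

descent: ρ → (7,1,-3)
descent: ρ → (-3,5,5)  [lands on river]
river: ρ → (5,5,-3)
river: ρ → (-3,7,3)
river: ρ → (3,5,-5)
river: ρ → (-5,5,3)
river: ρ → (3,7,-3)
closes: descent 2, river 6
min |a| on river = 3

3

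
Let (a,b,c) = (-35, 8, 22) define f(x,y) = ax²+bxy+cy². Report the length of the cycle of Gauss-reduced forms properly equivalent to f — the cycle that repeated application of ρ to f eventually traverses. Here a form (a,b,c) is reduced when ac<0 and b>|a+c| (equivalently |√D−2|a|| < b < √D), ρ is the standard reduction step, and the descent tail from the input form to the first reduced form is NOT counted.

D = 3144, ⌊√D⌋ = 56
descent: ρ → (22,36,-21)  [lands on river]
river: ρ → (-21,48,10)
river: ρ → (10,52,-11)
river: ρ → (-11,36,42)
river: ρ → (42,48,-5)
river: ρ → (-5,52,22)
ρ-cycle length = 6 (tail of 1 descent step not counted)

6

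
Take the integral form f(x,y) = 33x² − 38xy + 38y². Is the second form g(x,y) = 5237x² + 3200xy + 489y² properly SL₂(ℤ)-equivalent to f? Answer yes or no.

D₁ = -3572, D₂ = -3572
f: translate: b→28 (≡-38 mod 66), so (33,-38,38)→(33,28,33)
f: reduced (well bottom): (33,28,33) with a≤c, −a<b≤a
g: flip: (5237,3200,489)→(489,-3200,5237)
g: translate: b→-266 (≡-3200 mod 978), so (489,-3200,5237)→(489,-266,38)
g: flip: (489,-266,38)→(38,266,489)
g: translate: b→38 (≡266 mod 76), so (38,266,489)→(38,38,33)
g: flip: (38,38,33)→(33,-38,38)
g: translate: b→28 (≡-38 mod 66), so (33,-38,38)→(33,28,33)
g: reduced (well bottom): (33,28,33) with a≤c, −a<b≤a
reduced forms (33, 28, 33) vs (33, 28, 33) ⇒ equivalent

yes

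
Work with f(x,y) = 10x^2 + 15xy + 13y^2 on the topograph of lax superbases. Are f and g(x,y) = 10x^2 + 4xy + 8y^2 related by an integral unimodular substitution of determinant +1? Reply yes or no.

D₁ = -295, D₂ = -304
discriminants differ ⇒ not SL₂(ℤ)-equivalent

no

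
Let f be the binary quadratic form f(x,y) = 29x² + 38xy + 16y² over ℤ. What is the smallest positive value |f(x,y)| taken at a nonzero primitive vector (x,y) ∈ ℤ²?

translate: b→-20 (≡38 mod 58), so (29,38,16)→(29,-20,7)
flip: (29,-20,7)→(7,20,29)
translate: b→6 (≡20 mod 14), so (7,20,29)→(7,6,16)
reduced (well bottom): (7,6,16) with a≤c, −a<b≤a
well minimum = a = 7

7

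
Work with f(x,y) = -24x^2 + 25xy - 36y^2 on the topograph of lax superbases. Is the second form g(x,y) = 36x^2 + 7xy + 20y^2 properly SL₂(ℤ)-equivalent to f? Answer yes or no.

D₁ = -2831, D₂ = -2831
f is negative-definite; reduce −f:
−f: translate: b→23 (≡-25 mod 48), so (24,-25,36)→(24,23,35)
−f: reduced (well bottom): (24,23,35) with a≤c, −a<b≤a
flip sign back: reduced form of f is (-24,-23,-35)
g: flip: (36,7,20)→(20,-7,36)
g: reduced (well bottom): (20,-7,36) with a≤c, −a<b≤a
reduced forms (-24, -23, -35) vs (20, -7, 36) ⇒ inequivalent

no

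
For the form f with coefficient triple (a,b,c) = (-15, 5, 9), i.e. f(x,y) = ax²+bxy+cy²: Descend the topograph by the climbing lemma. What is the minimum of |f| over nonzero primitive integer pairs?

descent: ρ → (9,13,-11)  [lands on river]
river: ρ → (-11,9,11)
river: ρ → (11,13,-9)
river: ρ → (-9,23,1)
river: ρ → (1,23,-9)
river: ρ → (-9,13,11)
river: ρ → (11,9,-11)
river: ρ → (-11,13,9)
river: ρ → (9,23,-1)
river: ρ → (-1,23,9)
closes: descent 1, river 10
min |a| on river = 1

1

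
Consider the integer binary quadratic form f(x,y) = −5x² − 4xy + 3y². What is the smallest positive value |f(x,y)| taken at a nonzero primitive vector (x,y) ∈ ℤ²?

descent: ρ → (3,4,-5)  [lands on river]
river: ρ → (-5,6,2)
river: ρ → (2,6,-5)
river: ρ → (-5,4,3)
river: ρ → (3,8,-1)
river: ρ → (-1,8,3)
closes: descent 1, river 6
min |a| on river = 1

1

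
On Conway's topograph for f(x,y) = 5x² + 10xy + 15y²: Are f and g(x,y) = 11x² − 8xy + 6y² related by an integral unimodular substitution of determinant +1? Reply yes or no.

D₁ = -200, D₂ = -200
f: translate: b→0 (≡10 mod 10), so (5,10,15)→(5,0,10)
f: reduced (well bottom): (5,0,10) with a≤c, −a<b≤a
g: flip: (11,-8,6)→(6,8,11)
g: translate: b→-4 (≡8 mod 12), so (6,8,11)→(6,-4,9)
g: reduced (well bottom): (6,-4,9) with a≤c, −a<b≤a
reduced forms (5, 0, 10) vs (6, -4, 9) ⇒ inequivalent

no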